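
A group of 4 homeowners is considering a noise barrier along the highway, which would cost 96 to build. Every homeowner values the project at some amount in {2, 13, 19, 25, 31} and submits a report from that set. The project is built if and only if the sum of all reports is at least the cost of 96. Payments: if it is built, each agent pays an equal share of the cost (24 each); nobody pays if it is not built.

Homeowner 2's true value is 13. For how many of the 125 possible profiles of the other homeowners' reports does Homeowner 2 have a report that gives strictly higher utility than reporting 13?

4

Others report (25, 31, 31): truth gives -11; report 2 gives 0 > -11. Violating.
Others report (31, 25, 31): truth gives -11; report 2 gives 0 > -11. Violating.
Others report (31, 31, 25): truth gives -11; report 2 gives 0 > -11. Violating.
Others report (31, 31, 31): truth gives -11; report 2 gives 0 > -11. Violating.
Others report (2, 2, 2): truth gives 0; no alternative beats it.
Others report (2, 2, 13): truth gives 0; no alternative beats it.
(Checking all 125 profiles: 4 have a profitable deviation, 121 do not.)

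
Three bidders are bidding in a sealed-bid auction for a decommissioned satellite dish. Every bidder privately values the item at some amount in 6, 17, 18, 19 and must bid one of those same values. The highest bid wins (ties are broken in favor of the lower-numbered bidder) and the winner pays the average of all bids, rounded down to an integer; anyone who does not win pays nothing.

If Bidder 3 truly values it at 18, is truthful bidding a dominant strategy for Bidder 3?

No

Consider the case where Bidder 1 bids 6 and Bidder 2 bids 6.
Truthful bid 18: wins, pays 10, utility 18 - 10 = 8.
Bid 17 instead: wins, pays 9, utility 18 - 9 = 9.
Since 9 > 8, bidding 17 is strictly better here, so truthful bidding is not dominant.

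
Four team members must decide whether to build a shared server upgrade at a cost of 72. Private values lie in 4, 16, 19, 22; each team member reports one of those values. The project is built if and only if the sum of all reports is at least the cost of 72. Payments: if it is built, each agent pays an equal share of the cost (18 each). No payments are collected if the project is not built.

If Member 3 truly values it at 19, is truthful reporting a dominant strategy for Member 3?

Consider the case where Member 1 reports 16, Member 2 reports 16 and Member 4 reports 19.
Truthful report 19: project not built, utility 0.
Report 22 instead: project built, pays 18, utility 19 - 18 = 1.
Since 1 > 0, reporting 22 is strictly better here, so truthful reporting is not dominant.

No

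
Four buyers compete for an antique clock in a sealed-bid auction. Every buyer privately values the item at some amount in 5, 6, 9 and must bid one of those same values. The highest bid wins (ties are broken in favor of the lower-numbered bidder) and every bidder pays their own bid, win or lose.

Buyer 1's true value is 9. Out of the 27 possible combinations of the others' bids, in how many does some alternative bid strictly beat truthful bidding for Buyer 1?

8

Others bid (5, 5, 5): truth gives 0; bid 5 gives 4 > 0. Violating.
Others bid (5, 5, 6): truth gives 0; bid 6 gives 3 > 0. Violating.
Others bid (5, 6, 5): truth gives 0; bid 6 gives 3 > 0. Violating.
Others bid (5, 6, 6): truth gives 0; bid 6 gives 3 > 0. Violating.
Others bid (5, 5, 9): truth gives 0; no alternative beats it.
Others bid (5, 6, 9): truth gives 0; no alternative beats it.
(Checking all 27 profiles: 8 have a profitable deviation, 19 do not.)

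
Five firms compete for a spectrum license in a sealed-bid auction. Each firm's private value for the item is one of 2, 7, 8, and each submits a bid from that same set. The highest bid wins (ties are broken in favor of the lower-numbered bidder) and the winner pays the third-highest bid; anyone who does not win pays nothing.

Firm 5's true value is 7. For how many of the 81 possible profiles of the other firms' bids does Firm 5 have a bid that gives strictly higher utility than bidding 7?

Others bid (2, 2, 2, 7): truth gives 0; bid 8 gives 5 > 0. Violating.
Others bid (2, 2, 7, 2): truth gives 0; bid 8 gives 5 > 0. Violating.
Others bid (2, 7, 2, 2): truth gives 0; bid 8 gives 5 > 0. Violating.
Others bid (7, 2, 2, 2): truth gives 0; bid 8 gives 5 > 0. Violating.
Others bid (2, 2, 2, 2): truth gives 5; no alternative beats it.
Others bid (2, 2, 2, 8): truth gives 0; no alternative beats it.
(Checking all 81 profiles: 4 have a profitable deviation, 77 do not.)

4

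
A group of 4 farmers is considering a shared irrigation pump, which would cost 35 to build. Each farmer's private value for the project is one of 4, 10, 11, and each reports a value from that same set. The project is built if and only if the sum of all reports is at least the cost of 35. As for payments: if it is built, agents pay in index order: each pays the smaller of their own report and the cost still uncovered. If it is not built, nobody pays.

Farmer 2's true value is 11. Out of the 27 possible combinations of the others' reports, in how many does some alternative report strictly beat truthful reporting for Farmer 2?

17

Others report (4, 10, 11): truth gives 0; report 10 gives 1 > 0. Violating.
Others report (4, 11, 10): truth gives 0; report 10 gives 1 > 0. Violating.
Others report (4, 11, 11): truth gives 0; report 10 gives 1 > 0. Violating.
Others report (10, 4, 11): truth gives 0; report 10 gives 1 > 0. Violating.
Others report (4, 4, 4): truth gives 0; no alternative beats it.
Others report (4, 4, 10): truth gives 0; no alternative beats it.
(Checking all 27 profiles: 17 have a profitable deviation, 10 do not.)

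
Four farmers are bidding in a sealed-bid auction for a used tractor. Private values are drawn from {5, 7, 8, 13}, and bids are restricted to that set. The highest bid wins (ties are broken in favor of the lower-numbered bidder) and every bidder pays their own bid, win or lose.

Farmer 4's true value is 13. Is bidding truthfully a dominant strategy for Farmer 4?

No

Consider the case where Farmer 1 bids 5, Farmer 2 bids 5 and Farmer 3 bids 5.
Truthful bid 13: wins, pays 13, utility 13 - 13 = 0.
Bid 7 instead: wins, pays 7, utility 13 - 7 = 6.
Since 6 > 0, bidding 7 is strictly better here, so truthful bidding is not dominant.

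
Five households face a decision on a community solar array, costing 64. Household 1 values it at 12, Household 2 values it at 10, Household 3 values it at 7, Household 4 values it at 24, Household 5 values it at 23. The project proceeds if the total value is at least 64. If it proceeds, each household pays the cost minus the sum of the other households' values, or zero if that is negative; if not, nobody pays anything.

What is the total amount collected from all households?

Total value 76 ≥ cost 64, so it is built.
Household 1: others sum to 64; max(0, 64 - 64) = 0.
Household 2: others sum to 66; max(0, 64 - 66) = 0.
Household 3: others sum to 69; max(0, 64 - 69) = 0.
Household 4: others sum to 52; max(0, 64 - 52) = 12.
Household 5: others sum to 53; max(0, 64 - 53) = 11.
Total collected = 0 + 0 + 0 + 12 + 11 = 23.

23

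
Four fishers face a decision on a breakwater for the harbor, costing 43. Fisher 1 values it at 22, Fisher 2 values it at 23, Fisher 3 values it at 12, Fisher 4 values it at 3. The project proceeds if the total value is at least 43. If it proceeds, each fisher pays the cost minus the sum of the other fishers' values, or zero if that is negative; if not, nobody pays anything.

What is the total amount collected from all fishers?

Total value 60 ≥ cost 43, so it is built.
Fisher 1: others sum to 38; max(0, 43 - 38) = 5.
Fisher 2: others sum to 37; max(0, 43 - 37) = 6.
Fisher 3: others sum to 48; max(0, 43 - 48) = 0.
Fisher 4: others sum to 57; max(0, 43 - 57) = 0.
Total collected = 5 + 6 + 0 + 0 = 11.

11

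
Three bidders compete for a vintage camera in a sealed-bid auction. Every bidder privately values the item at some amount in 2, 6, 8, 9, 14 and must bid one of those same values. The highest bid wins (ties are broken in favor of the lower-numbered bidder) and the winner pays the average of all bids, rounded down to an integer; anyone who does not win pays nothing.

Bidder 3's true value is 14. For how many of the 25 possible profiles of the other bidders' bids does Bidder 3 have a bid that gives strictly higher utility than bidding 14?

9

Others bid (2, 2): truth gives 8; bid 6 gives 11 > 8. Violating.
Others bid (2, 6): truth gives 7; bid 8 gives 9 > 7. Violating.
Others bid (2, 8): truth gives 6; bid 9 gives 8 > 6. Violating.
Others bid (6, 2): truth gives 7; bid 8 gives 9 > 7. Violating.
Others bid (2, 9): truth gives 6; no alternative beats it.
Others bid (2, 14): truth gives 0; no alternative beats it.
(Checking all 25 profiles: 9 have a profitable deviation, 16 do not.)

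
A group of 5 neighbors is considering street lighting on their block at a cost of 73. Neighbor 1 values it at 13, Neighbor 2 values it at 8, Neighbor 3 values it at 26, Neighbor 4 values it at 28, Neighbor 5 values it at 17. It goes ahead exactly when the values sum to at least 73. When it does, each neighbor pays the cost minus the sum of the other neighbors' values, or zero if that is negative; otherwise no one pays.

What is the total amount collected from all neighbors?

16

Total value 92 ≥ cost 73, so it is built.
Neighbor 1: others sum to 79; max(0, 73 - 79) = 0.
Neighbor 2: others sum to 84; max(0, 73 - 84) = 0.
Neighbor 3: others sum to 66; max(0, 73 - 66) = 7.
Neighbor 4: others sum to 64; max(0, 73 - 64) = 9.
Neighbor 5: others sum to 75; max(0, 73 - 75) = 0.
Total collected = 0 + 0 + 7 + 9 + 0 = 16.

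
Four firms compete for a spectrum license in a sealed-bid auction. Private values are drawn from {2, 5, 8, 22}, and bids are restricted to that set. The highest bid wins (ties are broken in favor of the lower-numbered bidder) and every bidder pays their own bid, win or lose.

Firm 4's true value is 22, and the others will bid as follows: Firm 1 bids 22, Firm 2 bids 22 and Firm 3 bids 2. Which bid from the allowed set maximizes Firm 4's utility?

2

Bid 2: loses but pays 2, utility -2.
Bid 5: loses but pays 5, utility -5.
Bid 8: loses but pays 8, utility -8.
Bid 22: loses but pays 22, utility -22.
The best choice is 2 with utility -2.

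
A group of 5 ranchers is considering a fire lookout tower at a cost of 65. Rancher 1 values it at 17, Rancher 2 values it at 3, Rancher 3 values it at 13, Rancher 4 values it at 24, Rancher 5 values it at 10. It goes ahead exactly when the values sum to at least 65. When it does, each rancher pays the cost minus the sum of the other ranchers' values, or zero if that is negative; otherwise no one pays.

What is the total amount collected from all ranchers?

Total value 67 ≥ cost 65, so it is built.
Rancher 1: others sum to 50; max(0, 65 - 50) = 15.
Rancher 2: others sum to 64; max(0, 65 - 64) = 1.
Rancher 3: others sum to 54; max(0, 65 - 54) = 11.
Rancher 4: others sum to 43; max(0, 65 - 43) = 22.
Rancher 5: others sum to 57; max(0, 65 - 57) = 8.
Total collected = 15 + 1 + 11 + 22 + 8 = 57.

57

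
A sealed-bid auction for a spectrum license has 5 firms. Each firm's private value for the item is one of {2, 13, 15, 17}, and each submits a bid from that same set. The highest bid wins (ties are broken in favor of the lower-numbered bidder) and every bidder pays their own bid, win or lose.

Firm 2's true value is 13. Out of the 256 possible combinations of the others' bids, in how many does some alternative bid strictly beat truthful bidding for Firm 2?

248

Others bid (2, 2, 2, 15): truth gives -13; bid 2 gives -2 > -13. Violating.
Others bid (2, 2, 2, 17): truth gives -13; bid 2 gives -2 > -13. Violating.
Others bid (2, 2, 13, 15): truth gives -13; bid 2 gives -2 > -13. Violating.
Others bid (2, 2, 13, 17): truth gives -13; bid 2 gives -2 > -13. Violating.
Others bid (2, 2, 2, 2): truth gives 0; no alternative beats it.
Others bid (2, 2, 2, 13): truth gives 0; no alternative beats it.
(Checking all 256 profiles: 248 have a profitable deviation, 8 do not.)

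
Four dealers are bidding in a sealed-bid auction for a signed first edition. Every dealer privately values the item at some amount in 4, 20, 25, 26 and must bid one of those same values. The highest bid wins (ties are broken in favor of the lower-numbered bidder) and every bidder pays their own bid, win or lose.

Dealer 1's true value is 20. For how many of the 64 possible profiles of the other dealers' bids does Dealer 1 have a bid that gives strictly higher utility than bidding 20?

57

Others bid (4, 4, 4): truth gives 0; bid 4 gives 16 > 0. Violating.
Others bid (4, 4, 25): truth gives -20; bid 4 gives -4 > -20. Violating.
Others bid (4, 4, 26): truth gives -20; bid 4 gives -4 > -20. Violating.
Others bid (4, 20, 25): truth gives -20; bid 4 gives -4 > -20. Violating.
Others bid (4, 4, 20): truth gives 0; no alternative beats it.
Others bid (4, 20, 4): truth gives 0; no alternative beats it.
(Checking all 64 profiles: 57 have a profitable deviation, 7 do not.)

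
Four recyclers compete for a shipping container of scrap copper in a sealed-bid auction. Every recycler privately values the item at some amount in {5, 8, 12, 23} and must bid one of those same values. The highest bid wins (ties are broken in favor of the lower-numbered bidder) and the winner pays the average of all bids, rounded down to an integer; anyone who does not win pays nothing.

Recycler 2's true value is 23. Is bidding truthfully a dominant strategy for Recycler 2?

Consider the case where Recycler 1 bids 5, Recycler 3 bids 5 and Recycler 4 bids 5.
Truthful bid 23: wins, pays 9, utility 23 - 9 = 14.
Bid 8 instead: wins, pays 5, utility 23 - 5 = 18.
Since 18 > 14, bidding 8 is strictly better here, so truthful bidding is not dominant.

No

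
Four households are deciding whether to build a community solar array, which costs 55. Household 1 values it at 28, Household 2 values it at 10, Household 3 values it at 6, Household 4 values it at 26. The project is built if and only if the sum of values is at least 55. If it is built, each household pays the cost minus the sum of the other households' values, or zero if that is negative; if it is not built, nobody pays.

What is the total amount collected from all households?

Total value 70 ≥ cost 55, so it is built.
Household 1: others sum to 42; max(0, 55 - 42) = 13.
Household 2: others sum to 60; max(0, 55 - 60) = 0.
Household 3: others sum to 64; max(0, 55 - 64) = 0.
Household 4: others sum to 44; max(0, 55 - 44) = 11.
Total collected = 13 + 0 + 0 + 11 = 24.

24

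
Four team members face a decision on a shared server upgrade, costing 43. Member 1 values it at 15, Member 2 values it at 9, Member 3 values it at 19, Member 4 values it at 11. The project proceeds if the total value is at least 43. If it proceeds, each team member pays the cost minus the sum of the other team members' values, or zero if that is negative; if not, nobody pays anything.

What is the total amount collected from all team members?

12

Total value 54 ≥ cost 43, so it is built.
Member 1: others sum to 39; max(0, 43 - 39) = 4.
Member 2: others sum to 45; max(0, 43 - 45) = 0.
Member 3: others sum to 35; max(0, 43 - 35) = 8.
Member 4: others sum to 43; max(0, 43 - 43) = 0.
Total collected = 4 + 0 + 8 + 0 = 12.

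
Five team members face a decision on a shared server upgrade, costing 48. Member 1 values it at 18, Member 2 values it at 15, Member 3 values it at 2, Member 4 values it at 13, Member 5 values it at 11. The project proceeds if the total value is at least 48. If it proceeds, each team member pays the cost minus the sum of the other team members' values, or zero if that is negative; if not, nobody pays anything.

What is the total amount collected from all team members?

Total value 59 ≥ cost 48, so it is built.
Member 1: others sum to 41; max(0, 48 - 41) = 7.
Member 2: others sum to 44; max(0, 48 - 44) = 4.
Member 3: others sum to 57; max(0, 48 - 57) = 0.
Member 4: others sum to 46; max(0, 48 - 46) = 2.
Member 5: others sum to 48; max(0, 48 - 48) = 0.
Total collected = 7 + 4 + 0 + 2 + 0 = 13.

13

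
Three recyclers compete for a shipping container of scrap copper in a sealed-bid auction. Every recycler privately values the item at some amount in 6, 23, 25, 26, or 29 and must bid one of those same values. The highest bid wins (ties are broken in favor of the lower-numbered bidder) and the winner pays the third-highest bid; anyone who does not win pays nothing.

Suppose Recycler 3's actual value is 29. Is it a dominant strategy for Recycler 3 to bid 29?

Yes

Check each profile of the others' bids and compare truth against every alternative bid.
Others bid (6, 26): truth gives 23, best alternative gives 0.
Others bid (26, 6): truth gives 23, best alternative gives 0.
Others bid (23, 26): truth gives 6, best alternative gives 0.
Others bid (26, 23): truth gives 6, best alternative gives 0.
Others bid (25, 26): truth gives 4, best alternative gives 0.
Others bid (26, 25): truth gives 4, best alternative gives 0.
(Remaining 19 profiles checked similarly; truth is weakly best in each.)
In every case the truthful bid is at least as good as any alternative, so it is a dominant strategy.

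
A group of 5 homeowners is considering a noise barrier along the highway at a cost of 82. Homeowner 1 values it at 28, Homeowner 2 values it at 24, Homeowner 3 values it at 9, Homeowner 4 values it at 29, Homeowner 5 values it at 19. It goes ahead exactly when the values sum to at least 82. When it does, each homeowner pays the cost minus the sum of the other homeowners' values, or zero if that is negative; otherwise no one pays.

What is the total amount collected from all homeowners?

3

Total value 109 ≥ cost 82, so it is built.
Homeowner 1: others sum to 81; max(0, 82 - 81) = 1.
Homeowner 2: others sum to 85; max(0, 82 - 85) = 0.
Homeowner 3: others sum to 100; max(0, 82 - 100) = 0.
Homeowner 4: others sum to 80; max(0, 82 - 80) = 2.
Homeowner 5: others sum to 90; max(0, 82 - 90) = 0.
Total collected = 1 + 0 + 0 + 2 + 0 = 3.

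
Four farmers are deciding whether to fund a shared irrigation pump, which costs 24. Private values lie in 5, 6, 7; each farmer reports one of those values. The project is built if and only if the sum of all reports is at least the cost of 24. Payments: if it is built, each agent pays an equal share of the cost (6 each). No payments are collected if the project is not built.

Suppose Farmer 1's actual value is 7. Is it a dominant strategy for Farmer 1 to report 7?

Check each profile of the others' reports and compare truth against every alternative report.
Others report (5, 5, 7): truth gives 1, best alternative gives 0.
Others report (5, 6, 6): truth gives 1, best alternative gives 0.
Others report (5, 7, 5): truth gives 1, best alternative gives 0.
Others report (6, 5, 6): truth gives 1, best alternative gives 0.
Others report (6, 6, 5): truth gives 1, best alternative gives 0.
Others report (7, 5, 5): truth gives 1, best alternative gives 0.
(Remaining 21 profiles checked similarly; truth is weakly best in each.)
In every case the truthful report is at least as good as any alternative, so it is a dominant strategy.

Yes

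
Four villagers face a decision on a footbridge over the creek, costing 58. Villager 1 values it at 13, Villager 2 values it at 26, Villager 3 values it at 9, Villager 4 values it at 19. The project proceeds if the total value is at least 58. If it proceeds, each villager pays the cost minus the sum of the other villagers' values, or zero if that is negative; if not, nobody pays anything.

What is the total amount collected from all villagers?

Total value 67 ≥ cost 58, so it is built.
Villager 1: others sum to 54; max(0, 58 - 54) = 4.
Villager 2: others sum to 41; max(0, 58 - 41) = 17.
Villager 3: others sum to 58; max(0, 58 - 58) = 0.
Villager 4: others sum to 48; max(0, 58 - 48) = 10.
Total collected = 4 + 17 + 0 + 10 = 31.

31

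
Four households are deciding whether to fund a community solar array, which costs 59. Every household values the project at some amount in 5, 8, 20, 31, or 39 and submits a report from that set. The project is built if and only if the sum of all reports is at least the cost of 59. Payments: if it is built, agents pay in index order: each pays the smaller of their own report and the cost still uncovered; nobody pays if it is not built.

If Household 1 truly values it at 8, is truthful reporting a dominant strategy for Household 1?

No

Consider the case where Household 2 reports 5, Household 3 reports 20 and Household 4 reports 31.
Truthful report 8: project built, pays 8, utility 8 - 8 = 0.
Report 5 instead: project built, pays 5, utility 8 - 5 = 3.
Since 3 > 0, reporting 5 is strictly better here, so truthful reporting is not dominant.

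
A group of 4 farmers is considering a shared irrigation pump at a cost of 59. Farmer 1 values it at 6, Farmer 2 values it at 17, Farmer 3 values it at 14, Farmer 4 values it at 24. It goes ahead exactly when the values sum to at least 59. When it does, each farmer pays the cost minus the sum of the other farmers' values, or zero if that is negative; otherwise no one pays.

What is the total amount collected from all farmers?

53

Total value 61 ≥ cost 59, so it is built.
Farmer 1: others sum to 55; max(0, 59 - 55) = 4.
Farmer 2: others sum to 44; max(0, 59 - 44) = 15.
Farmer 3: others sum to 47; max(0, 59 - 47) = 12.
Farmer 4: others sum to 37; max(0, 59 - 37) = 22.
Total collected = 4 + 15 + 12 + 22 = 53.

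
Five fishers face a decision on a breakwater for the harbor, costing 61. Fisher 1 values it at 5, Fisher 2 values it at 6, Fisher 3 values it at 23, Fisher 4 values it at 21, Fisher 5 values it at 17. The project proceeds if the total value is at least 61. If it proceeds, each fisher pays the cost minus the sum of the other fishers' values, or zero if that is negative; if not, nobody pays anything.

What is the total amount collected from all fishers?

Total value 72 ≥ cost 61, so it is built.
Fisher 1: others sum to 67; max(0, 61 - 67) = 0.
Fisher 2: others sum to 66; max(0, 61 - 66) = 0.
Fisher 3: others sum to 49; max(0, 61 - 49) = 12.
Fisher 4: others sum to 51; max(0, 61 - 51) = 10.
Fisher 5: others sum to 55; max(0, 61 - 55) = 6.
Total collected = 0 + 0 + 12 + 10 + 6 = 28.

28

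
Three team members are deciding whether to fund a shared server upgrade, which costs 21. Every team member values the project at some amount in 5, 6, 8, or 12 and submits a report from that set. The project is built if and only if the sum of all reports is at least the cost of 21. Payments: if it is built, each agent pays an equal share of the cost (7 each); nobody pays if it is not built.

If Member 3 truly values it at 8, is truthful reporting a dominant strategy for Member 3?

No

Consider the case where Member 1 reports 5 and Member 2 reports 5.
Truthful report 8: project not built, utility 0.
Report 12 instead: project built, pays 7, utility 8 - 7 = 1.
Since 1 > 0, reporting 12 is strictly better here, so truthful reporting is not dominant.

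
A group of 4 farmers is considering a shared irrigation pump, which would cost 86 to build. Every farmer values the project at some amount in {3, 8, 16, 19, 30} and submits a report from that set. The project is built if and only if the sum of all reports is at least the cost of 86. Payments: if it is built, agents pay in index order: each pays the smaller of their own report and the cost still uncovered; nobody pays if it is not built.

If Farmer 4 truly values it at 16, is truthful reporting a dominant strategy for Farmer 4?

Yes

Check each profile of the others' reports and compare truth against every alternative report.
Others report (30, 30, 30): truth gives 16, best alternative gives 16.
Others report (19, 30, 30): truth gives 9, best alternative gives 9.
Others report (30, 19, 30): truth gives 9, best alternative gives 9.
Others report (30, 30, 19): truth gives 9, best alternative gives 9.
Others report (16, 30, 30): truth gives 6, best alternative gives 6.
Others report (30, 16, 30): truth gives 6, best alternative gives 6.
(Remaining 119 profiles checked similarly; truth is weakly best in each.)
In every case the truthful report is at least as good as any alternative, so it is a dominant strategy.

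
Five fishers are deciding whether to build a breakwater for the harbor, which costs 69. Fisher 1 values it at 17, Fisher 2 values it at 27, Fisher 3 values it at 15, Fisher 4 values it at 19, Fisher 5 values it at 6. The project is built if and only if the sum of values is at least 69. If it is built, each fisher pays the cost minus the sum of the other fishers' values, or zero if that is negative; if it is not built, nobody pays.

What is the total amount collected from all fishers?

Total value 84 ≥ cost 69, so it is built.
Fisher 1: others sum to 67; max(0, 69 - 67) = 2.
Fisher 2: others sum to 57; max(0, 69 - 57) = 12.
Fisher 3: others sum to 69; max(0, 69 - 69) = 0.
Fisher 4: others sum to 65; max(0, 69 - 65) = 4.
Fisher 5: others sum to 78; max(0, 69 - 78) = 0.
Total collected = 2 + 12 + 0 + 4 + 0 = 18.

18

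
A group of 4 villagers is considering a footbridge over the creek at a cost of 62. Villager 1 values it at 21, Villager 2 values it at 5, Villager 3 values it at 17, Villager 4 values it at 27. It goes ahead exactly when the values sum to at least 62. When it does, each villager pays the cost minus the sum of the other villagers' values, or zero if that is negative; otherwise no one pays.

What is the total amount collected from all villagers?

Total value 70 ≥ cost 62, so it is built.
Villager 1: others sum to 49; max(0, 62 - 49) = 13.
Villager 2: others sum to 65; max(0, 62 - 65) = 0.
Villager 3: others sum to 53; max(0, 62 - 53) = 9.
Villager 4: others sum to 43; max(0, 62 - 43) = 19.
Total collected = 13 + 0 + 9 + 19 = 41.

41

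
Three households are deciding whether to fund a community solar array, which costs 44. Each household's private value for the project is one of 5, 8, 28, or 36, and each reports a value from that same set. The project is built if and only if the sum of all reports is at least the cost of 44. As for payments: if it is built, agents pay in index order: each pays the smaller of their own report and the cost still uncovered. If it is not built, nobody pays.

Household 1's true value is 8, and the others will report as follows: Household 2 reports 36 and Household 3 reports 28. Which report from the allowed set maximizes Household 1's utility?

Report 5: project built, pays 5, utility 8 - 5 = 3.
Report 8: project built, pays 8, utility 8 - 8 = 0.
Report 28: project built, pays 28, utility 8 - 28 = -20.
Report 36: project built, pays 36, utility 8 - 36 = -28.
The best choice is 5 with utility 3.

5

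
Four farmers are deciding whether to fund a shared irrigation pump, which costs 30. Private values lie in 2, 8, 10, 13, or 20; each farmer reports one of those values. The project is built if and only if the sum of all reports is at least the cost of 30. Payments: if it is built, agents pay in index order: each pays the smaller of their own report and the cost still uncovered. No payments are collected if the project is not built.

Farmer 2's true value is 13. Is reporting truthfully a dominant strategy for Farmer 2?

No

Consider the case where Farmer 1 reports 2, Farmer 3 reports 2 and Farmer 4 reports 20.
Truthful report 13: project built, pays 13, utility 13 - 13 = 0.
Report 8 instead: project built, pays 8, utility 13 - 8 = 5.
Since 5 > 0, reporting 8 is strictly better here, so truthful reporting is not dominant.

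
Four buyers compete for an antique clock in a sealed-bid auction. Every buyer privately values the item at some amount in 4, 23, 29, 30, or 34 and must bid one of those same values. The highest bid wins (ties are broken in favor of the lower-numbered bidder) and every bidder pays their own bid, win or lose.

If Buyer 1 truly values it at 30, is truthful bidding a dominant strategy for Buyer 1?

Consider the case where Buyer 2 bids 4, Buyer 3 bids 4 and Buyer 4 bids 4.
Truthful bid 30: wins, pays 30, utility 30 - 30 = 0.
Bid 4 instead: wins, pays 4, utility 30 - 4 = 26.
Since 26 > 0, bidding 4 is strictly better here, so truthful bidding is not dominant.

No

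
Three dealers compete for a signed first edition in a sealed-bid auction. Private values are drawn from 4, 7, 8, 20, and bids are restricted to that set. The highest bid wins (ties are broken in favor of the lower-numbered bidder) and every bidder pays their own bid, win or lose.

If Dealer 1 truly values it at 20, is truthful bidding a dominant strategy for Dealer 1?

No

Consider the case where Dealer 2 bids 4 and Dealer 3 bids 4.
Truthful bid 20: wins, pays 20, utility 20 - 20 = 0.
Bid 4 instead: wins, pays 4, utility 20 - 4 = 16.
Since 16 > 0, bidding 4 is strictly better here, so truthful bidding is not dominant.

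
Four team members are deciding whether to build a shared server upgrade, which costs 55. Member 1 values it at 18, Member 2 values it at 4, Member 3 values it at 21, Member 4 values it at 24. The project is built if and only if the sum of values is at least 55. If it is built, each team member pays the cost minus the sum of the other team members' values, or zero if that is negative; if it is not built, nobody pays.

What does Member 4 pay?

Total value 67 ≥ cost 55, so the project is built.
The other team members' values sum to 43.
Cost minus that sum is 55 - 43 = 12.

12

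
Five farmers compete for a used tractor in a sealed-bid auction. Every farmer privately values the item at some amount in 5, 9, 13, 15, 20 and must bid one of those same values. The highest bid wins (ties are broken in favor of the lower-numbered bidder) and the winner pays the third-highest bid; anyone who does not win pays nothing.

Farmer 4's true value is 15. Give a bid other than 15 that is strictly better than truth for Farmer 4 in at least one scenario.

20

Suppose Farmer 1 bids 5, Farmer 2 bids 5, Farmer 3 bids 5 and Farmer 5 bids 20.
Bid 15: loses, pays 0, utility 0.
Bid 20: wins, pays 5, utility 15 - 5 = 10.
So bidding 20 beats truth here (10 > 0).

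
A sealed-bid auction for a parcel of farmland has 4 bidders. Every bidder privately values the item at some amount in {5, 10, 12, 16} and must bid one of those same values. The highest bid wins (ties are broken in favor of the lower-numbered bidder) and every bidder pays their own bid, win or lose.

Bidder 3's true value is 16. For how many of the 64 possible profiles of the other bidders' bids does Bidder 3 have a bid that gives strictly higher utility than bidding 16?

Others bid (5, 5, 5): truth gives 0; bid 10 gives 6 > 0. Violating.
Others bid (5, 5, 10): truth gives 0; bid 10 gives 6 > 0. Violating.
Others bid (5, 5, 12): truth gives 0; bid 12 gives 4 > 0. Violating.
Others bid (5, 10, 5): truth gives 0; bid 12 gives 4 > 0. Violating.
Others bid (5, 5, 16): truth gives 0; no alternative beats it.
Others bid (5, 10, 16): truth gives 0; no alternative beats it.
(Checking all 64 profiles: 40 have a profitable deviation, 24 do not.)

40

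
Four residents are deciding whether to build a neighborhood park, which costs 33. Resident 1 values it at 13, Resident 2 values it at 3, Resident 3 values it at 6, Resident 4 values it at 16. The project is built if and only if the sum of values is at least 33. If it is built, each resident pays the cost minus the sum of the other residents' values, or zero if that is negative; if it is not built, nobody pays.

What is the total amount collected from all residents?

Total value 38 ≥ cost 33, so it is built.
Resident 1: others sum to 25; max(0, 33 - 25) = 8.
Resident 2: others sum to 35; max(0, 33 - 35) = 0.
Resident 3: others sum to 32; max(0, 33 - 32) = 1.
Resident 4: others sum to 22; max(0, 33 - 22) = 11.
Total collected = 8 + 0 + 1 + 11 = 20.

20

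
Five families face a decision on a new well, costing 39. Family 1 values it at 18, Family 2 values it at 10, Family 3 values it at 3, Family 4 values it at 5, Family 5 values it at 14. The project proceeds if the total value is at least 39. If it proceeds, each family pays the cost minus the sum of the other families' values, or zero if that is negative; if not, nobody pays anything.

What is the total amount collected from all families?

Total value 50 ≥ cost 39, so it is built.
Family 1: others sum to 32; max(0, 39 - 32) = 7.
Family 2: others sum to 40; max(0, 39 - 40) = 0.
Family 3: others sum to 47; max(0, 39 - 47) = 0.
Family 4: others sum to 45; max(0, 39 - 45) = 0.
Family 5: others sum to 36; max(0, 39 - 36) = 3.
Total collected = 7 + 0 + 0 + 0 + 3 = 10.

10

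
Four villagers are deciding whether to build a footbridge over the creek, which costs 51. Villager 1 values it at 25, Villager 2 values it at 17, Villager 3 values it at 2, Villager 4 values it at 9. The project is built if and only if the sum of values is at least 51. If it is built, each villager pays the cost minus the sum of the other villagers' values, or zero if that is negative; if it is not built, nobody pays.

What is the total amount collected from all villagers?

45

Total value 53 ≥ cost 51, so it is built.
Villager 1: others sum to 28; max(0, 51 - 28) = 23.
Villager 2: others sum to 36; max(0, 51 - 36) = 15.
Villager 3: others sum to 51; max(0, 51 - 51) = 0.
Villager 4: others sum to 44; max(0, 51 - 44) = 7.
Total collected = 23 + 15 + 0 + 7 = 45.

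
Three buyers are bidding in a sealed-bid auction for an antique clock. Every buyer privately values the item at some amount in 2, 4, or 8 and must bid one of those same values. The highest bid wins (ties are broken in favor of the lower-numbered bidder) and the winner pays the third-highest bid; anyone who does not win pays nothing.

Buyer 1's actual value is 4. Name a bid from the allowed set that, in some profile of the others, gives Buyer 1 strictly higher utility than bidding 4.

8

Suppose Buyer 2 bids 2 and Buyer 3 bids 8.
Bid 4: loses, pays 0, utility 0.
Bid 8: wins, pays 2, utility 4 - 2 = 2.
So bidding 8 beats truth here (2 > 0).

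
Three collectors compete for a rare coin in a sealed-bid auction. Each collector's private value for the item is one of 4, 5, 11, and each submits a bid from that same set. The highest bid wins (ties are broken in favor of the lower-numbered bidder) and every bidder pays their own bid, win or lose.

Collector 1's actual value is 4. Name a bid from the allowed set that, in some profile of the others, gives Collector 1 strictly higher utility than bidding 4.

Suppose Collector 2 bids 4 and Collector 3 bids 5.
Bid 4: loses but pays 4, utility -4.
Bid 5: wins, pays 5, utility 4 - 5 = -1.
So bidding 5 beats truth here (-1 > -4).

5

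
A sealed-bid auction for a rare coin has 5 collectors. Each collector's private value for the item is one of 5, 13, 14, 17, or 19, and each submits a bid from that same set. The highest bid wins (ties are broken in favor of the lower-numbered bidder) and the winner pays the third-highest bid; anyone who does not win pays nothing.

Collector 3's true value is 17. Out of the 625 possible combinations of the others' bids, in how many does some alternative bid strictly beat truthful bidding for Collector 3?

108

Others bid (5, 5, 5, 19): truth gives 0; bid 19 gives 12 > 0. Violating.
Others bid (5, 5, 13, 19): truth gives 0; bid 19 gives 4 > 0. Violating.
Others bid (5, 5, 14, 19): truth gives 0; bid 19 gives 3 > 0. Violating.
Others bid (5, 5, 19, 5): truth gives 0; bid 19 gives 12 > 0. Violating.
Others bid (5, 5, 5, 5): truth gives 12; no alternative beats it.
Others bid (5, 5, 5, 13): truth gives 12; no alternative beats it.
(Checking all 625 profiles: 108 have a profitable deviation, 517 do not.)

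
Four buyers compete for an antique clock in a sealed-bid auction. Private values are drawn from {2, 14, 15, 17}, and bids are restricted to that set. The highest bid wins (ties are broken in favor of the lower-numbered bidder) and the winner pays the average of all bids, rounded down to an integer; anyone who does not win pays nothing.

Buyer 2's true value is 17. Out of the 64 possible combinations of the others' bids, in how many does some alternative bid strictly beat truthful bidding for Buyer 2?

10

Others bid (2, 2, 15): truth gives 8; bid 15 gives 9 > 8. Violating.
Others bid (2, 14, 15): truth gives 5; bid 15 gives 6 > 5. Violating.
Others bid (2, 15, 2): truth gives 8; bid 15 gives 9 > 8. Violating.
Others bid (2, 15, 14): truth gives 5; bid 15 gives 6 > 5. Violating.
Others bid (2, 2, 2): truth gives 12; no alternative beats it.
Others bid (2, 2, 14): truth gives 9; no alternative beats it.
(Checking all 64 profiles: 10 have a profitable deviation, 54 do not.)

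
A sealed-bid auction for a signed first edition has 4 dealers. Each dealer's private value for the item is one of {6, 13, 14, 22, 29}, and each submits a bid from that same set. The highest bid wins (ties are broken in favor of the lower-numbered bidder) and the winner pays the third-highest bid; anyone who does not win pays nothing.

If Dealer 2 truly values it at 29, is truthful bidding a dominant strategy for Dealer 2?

Yes

Check each profile of the others' bids and compare truth against every alternative bid.
Others bid (6, 6, 29): truth gives 23, best alternative gives 0.
Others bid (6, 29, 6): truth gives 23, best alternative gives 0.
Others bid (22, 6, 6): truth gives 23, best alternative gives 0.
Others bid (6, 13, 29): truth gives 16, best alternative gives 0.
Others bid (6, 29, 13): truth gives 16, best alternative gives 0.
Others bid (13, 6, 29): truth gives 16, best alternative gives 0.
(Remaining 119 profiles checked similarly; truth is weakly best in each.)
In every case the truthful bid is at least as good as any alternative, so it is a dominant strategy.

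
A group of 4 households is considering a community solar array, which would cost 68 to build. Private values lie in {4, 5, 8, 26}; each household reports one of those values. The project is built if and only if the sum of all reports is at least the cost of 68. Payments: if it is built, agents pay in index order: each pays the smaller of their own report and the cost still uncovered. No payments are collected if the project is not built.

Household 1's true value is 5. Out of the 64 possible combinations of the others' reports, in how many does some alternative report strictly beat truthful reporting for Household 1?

1

Others report (26, 26, 26): truth gives 0; report 4 gives 1 > 0. Violating.
Others report (4, 4, 4): truth gives 0; no alternative beats it.
Others report (4, 4, 5): truth gives 0; no alternative beats it.
(Checking all 64 profiles: 1 has a profitable deviation, 63 do not.)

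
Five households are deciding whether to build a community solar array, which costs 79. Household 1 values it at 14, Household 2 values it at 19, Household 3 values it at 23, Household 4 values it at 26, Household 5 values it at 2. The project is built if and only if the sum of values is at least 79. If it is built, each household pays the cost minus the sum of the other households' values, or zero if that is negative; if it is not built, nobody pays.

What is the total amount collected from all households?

Total value 84 ≥ cost 79, so it is built.
Household 1: others sum to 70; max(0, 79 - 70) = 9.
Household 2: others sum to 65; max(0, 79 - 65) = 14.
Household 3: others sum to 61; max(0, 79 - 61) = 18.
Household 4: others sum to 58; max(0, 79 - 58) = 21.
Household 5: others sum to 82; max(0, 79 - 82) = 0.
Total collected = 9 + 14 + 18 + 21 + 0 = 62.

62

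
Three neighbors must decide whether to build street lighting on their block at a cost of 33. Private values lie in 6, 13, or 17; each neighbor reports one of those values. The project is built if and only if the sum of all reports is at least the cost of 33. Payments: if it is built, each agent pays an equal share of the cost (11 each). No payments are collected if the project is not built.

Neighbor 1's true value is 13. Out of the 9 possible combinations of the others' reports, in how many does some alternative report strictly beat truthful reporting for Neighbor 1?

2

Others report (6, 13): truth gives 0; report 17 gives 2 > 0. Violating.
Others report (13, 6): truth gives 0; report 17 gives 2 > 0. Violating.
Others report (6, 6): truth gives 0; no alternative beats it.
Others report (6, 17): truth gives 2; no alternative beats it.
(Checking all 9 profiles: 2 have a profitable deviation, 7 do not.)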